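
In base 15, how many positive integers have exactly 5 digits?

In base 15, the leading digit has 14 choices (1..14); each of the remaining 4 digits has 15 choices.
Total: 14 x 15^4.

Final answer: 708750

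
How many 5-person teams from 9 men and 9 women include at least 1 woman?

Sum over valid woman counts:
C(9,1)C(9,4) = 1134
C(9,2)C(9,3) = 3024
C(9,3)C(9,2) = 3024
C(9,4)C(9,1) = 1134
C(9,5)C(9,0) = 126
Total: 1134 + 3024 + 3024 + 1134 + 126.

Final answer: 8442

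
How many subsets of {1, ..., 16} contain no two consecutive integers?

Let a(n) count such subsets of {1, ..., n}. Either n is excluded (a(n-1) ways) or n is included, forcing n-1 out (a(n-2) ways), so a(n) = a(n-1) + a(n-2) with a(1)=2, a(2)=3.
Computing successive values: a(1)=2, a(2)=3, a(3)=5, a(4)=8, a(5)=13, a(6)=21, a(7)=34, a(8)=55, a(9)=89, a(10)=144, a(11)=233, a(12)=377, a(13)=610, a(14)=987, a(15)=1597, a(16)=2584.

Final answer: 2584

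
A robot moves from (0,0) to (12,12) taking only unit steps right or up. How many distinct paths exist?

Each path has 12 right steps and 12 up steps in some order (24 steps total).
Choose which 12 of the 24 steps are up: C(24,12).

Final answer: C(24,12) = 2704156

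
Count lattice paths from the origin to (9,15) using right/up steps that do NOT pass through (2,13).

Total paths to (9,15): C(24,15) = 1307504.
Paths through (2,13): C(15,13) x C(9,2) = 3780.
Avoiding (2,13): 1307504 - 3780.

Final answer: 1303724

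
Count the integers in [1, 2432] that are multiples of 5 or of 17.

Multiples of 5: 486. Multiples of 17: 143. Of both (lcm=85): 28.
By inclusion-exclusion: 486 + 143 - 28.

Final answer: 601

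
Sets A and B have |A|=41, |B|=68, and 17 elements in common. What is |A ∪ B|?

|A union B| = |A| + |B| - |A intersect B| = 41 + 68 - 17.

Final answer: 92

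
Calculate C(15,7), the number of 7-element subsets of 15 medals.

C(15,7) = 15!/(7! x (15-7)!).

Final answer: C(15,7) = 6435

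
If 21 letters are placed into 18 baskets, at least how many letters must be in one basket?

By the pigeonhole principle: ceiling(21/18).

Final answer: 2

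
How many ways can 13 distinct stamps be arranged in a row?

The number of ways to arrange 13 distinct objects is 13!.

Final answer: 13! = 6227020800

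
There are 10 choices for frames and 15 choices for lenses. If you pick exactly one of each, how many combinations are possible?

By the multiplication principle: 10 x 15.

Final answer: 150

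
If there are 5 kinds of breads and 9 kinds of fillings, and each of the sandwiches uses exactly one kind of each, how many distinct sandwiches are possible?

By the multiplication principle: 5 x 9.

Final answer: 45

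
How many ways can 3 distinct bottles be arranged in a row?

The number of ways to arrange 3 distinct objects is 3!.

Final answer: 3! = 6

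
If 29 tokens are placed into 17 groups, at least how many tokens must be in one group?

By the pigeonhole principle: ceiling(29/17).

Final answer: 2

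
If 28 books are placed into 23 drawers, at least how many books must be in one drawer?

By the pigeonhole principle: ceiling(28/23).

Final answer: 2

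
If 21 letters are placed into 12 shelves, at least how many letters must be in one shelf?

By the pigeonhole principle: ceiling(21/12).

Final answer: 2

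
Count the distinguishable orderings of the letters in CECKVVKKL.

Letters (C:2, E:1, K:3, L:1, V:2). Total letters: 9.
Permutations = 9!/(3! x 2! x 2!).

Final answer: 15120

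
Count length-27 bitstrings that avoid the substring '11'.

A valid string ends in 0 (append to any length-(n-1) valid string) or in 01 (append to any length-(n-2) valid string), so a(n) = a(n-1) + a(n-2) with a(1)=2, a(2)=3.
Iterating the recurrence: a(1)=2, a(2)=3, a(3)=5, a(4)=8, a(5)=13, a(6)=21, a(7)=34, a(8)=55, a(9)=89, a(10)=144, a(11)=233, a(12)=377, a(13)=610, a(14)=987, a(15)=1597, a(16)=2584, a(17)=4181, a(18)=6765, a(19)=10946, a(20)=17711, a(21)=28657, a(22)=46368, a(23)=75025, a(24)=121393, a(25)=196418, a(26)=317811, a(27)=514229.

Final answer: 514229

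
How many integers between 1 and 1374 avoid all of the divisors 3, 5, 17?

|div by 3|=458, |div by 5|=274, |div by 17|=80.
|div by 3&5|=91, |div by 3&17|=26, |div by 5&17|=16, |div by all|=5.
By inclusion-exclusion, divisible by at least one: 458+274+80-91-26-16+5 = 684.
Not divisible by any: 1374 - 684.

Final answer: 690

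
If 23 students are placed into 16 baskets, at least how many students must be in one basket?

By the pigeonhole principle: ceiling(23/16).

Final answer: 2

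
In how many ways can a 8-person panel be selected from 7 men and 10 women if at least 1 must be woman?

Sum over valid woman counts:
C(10,1)C(7,7) = 10
C(10,2)C(7,6) = 315
C(10,3)C(7,5) = 2520
C(10,4)C(7,4) = 7350
C(10,5)C(7,3) = 8820
C(10,6)C(7,2) = 4410
C(10,7)C(7,1) = 840
C(10,8)C(7,0) = 45
Total: 10 + 315 + 2520 + 7350 + 8820 + 4410 + 840 + 45.

Final answer: 24310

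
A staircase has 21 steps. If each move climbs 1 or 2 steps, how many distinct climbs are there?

Let f(n) count the ways. The last step is size 1 or 2, so f(n) = f(n-1) + f(n-2) with f(1)=1, f(2)=2.
Computing successive values: f(1)=1, f(2)=2, f(3)=3, f(4)=5, f(5)=8, f(6)=13, f(7)=21, f(8)=34, f(9)=55, f(10)=89, f(11)=144, f(12)=233, f(13)=377, f(14)=610, f(15)=987, f(16)=1597, f(17)=2584, f(18)=4181, f(19)=6765, f(20)=10946, f(21)=17711.

Final answer: 17711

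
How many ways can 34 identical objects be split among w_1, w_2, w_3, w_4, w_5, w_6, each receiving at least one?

Substitute w'_i = w_i - 1 (so w'_i >= 0). Then sum w'_i = 34 - 6 = 28.
Stars and bars: C(28+6-1, 6-1) = C(33,5).

Final answer: C(33,5) = 237336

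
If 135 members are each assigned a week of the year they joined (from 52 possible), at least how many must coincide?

There are 52 possible values for week of the year they joined. With 135 members and 52 categories, by pigeonhole: ceiling(135/52).

Final answer: 3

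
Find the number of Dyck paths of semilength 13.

Total monotonic paths to (13,13): C(26,13) = 10400600.
Reflecting each bad path at its first crossing gives a bijection with paths to (12,14): C(26,14) = 9657700.
Valid Dyck paths: 10400600 - 9657700.
(These counts are the Catalan numbers.)

Final answer: C_{13} = 742900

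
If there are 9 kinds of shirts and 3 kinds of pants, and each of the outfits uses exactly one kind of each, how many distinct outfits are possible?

By the multiplication principle: 9 x 3.

Final answer: 27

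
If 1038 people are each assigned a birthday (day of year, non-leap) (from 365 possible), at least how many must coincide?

There are 365 possible values for birthday (day of year, non-leap). With 1038 people and 365 categories, by pigeonhole: ceiling(1038/365).

Final answer: 3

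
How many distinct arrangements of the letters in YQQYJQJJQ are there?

Letters (J:3, Q:4, Y:2). Total letters: 9.
Permutations = 9!/(4! x 3! x 2!).

Final answer: 1260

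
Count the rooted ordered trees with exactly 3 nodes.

This is counted by the nth Catalan number C_n. Here n = 3 - 1 = 2.
Using C_0 = 1 and C_(k+1) = C_k x 2(2k+1)/(k+2), build up term by term: C_1=1, C_2=2.

Final answer: C_{2} = 2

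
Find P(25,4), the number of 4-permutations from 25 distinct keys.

P(25,4) = 25!/(25-4)! = 25!/21!.

Final answer: P(25,4) = 303600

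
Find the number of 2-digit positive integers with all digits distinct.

First digit: 9 (not 0). Second: 9 (not first). Third: 8, etc.
Total: 9 x 9.

Final answer: 81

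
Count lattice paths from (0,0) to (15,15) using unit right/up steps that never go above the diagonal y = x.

Total monotonic paths to (15,15): C(30,15) = 155117520.
Paths that cross above y=x (reflection bijection): C(30,16) = 145422675.
Valid Dyck paths: 155117520 - 145422675.
(These counts are the Catalan numbers.)

Final answer: C_{15} = 9694845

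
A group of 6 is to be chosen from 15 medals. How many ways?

C(15,6) = 15!/(6! x (15-6)!).

Final answer: C(15,6) = 5005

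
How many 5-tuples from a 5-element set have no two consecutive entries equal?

Let g(n) count such strings. g(1) = 5, and each valid string of length n-1 extends in 4 ways (any symbol but the last), so g(n) = 4 g(n-1).
Total: g(5) = 5 x 4^4.

Final answer: 5 x 4^{4} = 1280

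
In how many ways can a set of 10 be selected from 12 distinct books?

C(12,10) = 12!/(10! x 2!).

Final answer: \binom{12}{10} = 66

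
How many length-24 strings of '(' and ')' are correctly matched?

The structures are counted by the Catalan number C_n. Here n = 12 (pairs).
C_n = (2n)!/(n!(n+1)!), so C_{12} = 24!/(12! x 13!) = C(24,12)/13 = 2704156/13.

Final answer: C_{12} = 208012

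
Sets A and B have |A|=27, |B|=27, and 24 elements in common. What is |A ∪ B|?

|A union B| = |A| + |B| - |A intersect B| = 27 + 27 - 24.

Final answer: 30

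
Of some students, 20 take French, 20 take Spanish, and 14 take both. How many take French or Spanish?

|A union B| = |A| + |B| - |A intersect B| = 20 + 20 - 14.

Final answer: 26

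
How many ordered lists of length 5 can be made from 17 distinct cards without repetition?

P(17,5) = 17!/(17-5)! = 17!/12!.

Final answer: P(17,5) = 742560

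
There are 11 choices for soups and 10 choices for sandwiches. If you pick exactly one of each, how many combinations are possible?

By the multiplication principle: 11 x 10.

Final answer: 110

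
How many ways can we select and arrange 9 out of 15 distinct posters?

P(15,9) = 15!/(15-9)! = 15!/6!.

Final answer: P(15,9) = 1816214400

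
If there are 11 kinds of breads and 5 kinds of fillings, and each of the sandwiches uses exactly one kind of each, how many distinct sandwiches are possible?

By the multiplication principle: 11 x 5.

Final answer: 55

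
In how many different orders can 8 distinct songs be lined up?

The number of ways to arrange 8 distinct objects is 8!.

Final answer: 8! = 40320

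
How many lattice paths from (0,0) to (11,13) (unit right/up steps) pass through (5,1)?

Paths (0,0)->(5,1): C(6,1) = 6.
Paths (5,1)->(11,13): C(18,12) = 18564.
By multiplication principle: 6 x 18564.

Final answer: 111384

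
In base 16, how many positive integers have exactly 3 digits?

Leading digit: 15 options (nonzero). Other 2 digit(s): 16 options each.
Total: 15 x 16^2.

Final answer: 3840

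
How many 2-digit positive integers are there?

The leading digit cannot be 0 (9 options); the other 1 digit can be anything (10 options each).
Total: 9 x 10^1.

Final answer: 90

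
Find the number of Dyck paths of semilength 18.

Total monotonic paths to (18,18): C(36,18) = 9075135300.
Paths that cross above y=x (reflection bijection): C(36,19) = 8597496600.
Valid Dyck paths: 9075135300 - 8597496600.
(Equivalently, C_{18} = C(36,18)/19 = 9075135300/19.)

Final answer: C_{18} = 477638700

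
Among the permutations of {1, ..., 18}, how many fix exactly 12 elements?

Choose which 12 elements are fixed: C(18,12) = 18564.
Derange the remaining 6 using D(j) = (j-1)(D(j-1) + D(j-2)), D(0)=1, D(1)=0: D(2)=1, D(3)=2, D(4)=9, D(5)=44, D(6)=265.
Total: 18564 x 265.

Final answer: C(18,12) D(6) = 4919460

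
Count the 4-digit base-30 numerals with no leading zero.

In base 30, the leading digit has 29 choices (1..29); each of the remaining 3 digits has 30 choices.
Total: 29 x 30^3.

Final answer: 783000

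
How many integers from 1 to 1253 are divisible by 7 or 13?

Multiples of 7: 179. Multiples of 13: 96. Of both (lcm=91): 13.
By inclusion-exclusion: 179 + 96 - 13.

Final answer: 262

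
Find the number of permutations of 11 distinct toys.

The number of ways to arrange 11 distinct objects is 11!.

Final answer: 11! = 39916800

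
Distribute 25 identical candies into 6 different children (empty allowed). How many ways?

Stars and bars: C(n+k-1, k-1) = C(30,5).

Final answer: C(30,5) = 142506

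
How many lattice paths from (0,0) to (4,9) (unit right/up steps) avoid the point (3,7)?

Total paths to (4,9): C(13,9) = 715.
Paths through (3,7): C(10,7) x C(3,2) = 360.
Avoiding (3,7): 715 - 360.

Final answer: 355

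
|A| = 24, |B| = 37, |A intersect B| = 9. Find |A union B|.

|A union B| = |A| + |B| - |A intersect B| = 24 + 37 - 9.

Final answer: 52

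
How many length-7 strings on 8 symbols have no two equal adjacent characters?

First character: 8 choices. Each subsequent: 7 choices (must differ from the previous one).
Total: 8 x 7^6.

Final answer: 8 x 7^{6} = 941192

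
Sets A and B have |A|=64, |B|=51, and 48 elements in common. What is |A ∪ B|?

|A union B| = |A| + |B| - |A intersect B| = 64 + 51 - 48.

Final answer: 67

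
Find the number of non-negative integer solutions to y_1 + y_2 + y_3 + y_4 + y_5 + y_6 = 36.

Stars and bars with 36 stars and 5 bars:
C(36+6-1, 6-1) = C(41,5).

Final answer: C(41,5) = 749398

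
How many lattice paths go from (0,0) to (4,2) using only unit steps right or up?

Each path has 4 right steps and 2 up steps in some order (6 steps total).
Choose which 2 of the 6 steps are up: C(6,2).

Final answer: C(6,2) = 15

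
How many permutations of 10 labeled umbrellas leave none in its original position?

D(n) = (n-1)(D(n-1) + D(n-2)), D(0)=1, D(1)=0.
D(2) = 1 x (0 + 1) = 1
D(3) = 2 x (1 + 0) = 2
D(4) = 3 x (2 + 1) = 9
D(5) = 4 x (9 + 2) = 44
D(6) = 5 x (44 + 9) = 265
D(7) = 6 x (265 + 44) = 1854
D(8) = 7 x (1854 + 265) = 14833
D(9) = 8 x (14833 + 1854) = 133496
D(10) = 9 x (D(9) + D(8)) = 9 x (133496 + 14833)

Final answer: D(10) = 1334961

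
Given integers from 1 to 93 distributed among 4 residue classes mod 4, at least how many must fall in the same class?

By pigeonhole with 93 objects and 4 categories: ceiling(93/4).

Final answer: 24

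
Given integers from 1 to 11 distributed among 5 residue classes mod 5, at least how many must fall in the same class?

By pigeonhole with 11 objects and 5 categories: ceiling(11/5).

Final answer: 3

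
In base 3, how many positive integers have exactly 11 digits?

In base 3, the leading digit has 2 choices (1..2); each of the remaining 10 digits has 3 choices.
Total: 2 x 3^10.

Final answer: 118098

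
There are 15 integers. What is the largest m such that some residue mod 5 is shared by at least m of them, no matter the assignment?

There are 5 possible values for residue mod 5. With 15 integers and 5 categories, by pigeonhole: ceiling(15/5).

Final answer: 3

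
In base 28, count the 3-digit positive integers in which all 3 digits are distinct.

The leading digit has 27 choices (anything but zero); the next has 27 (anything but the first), then 26, and so on, one fewer each time.
Total: 27 x 27 x 26.

Final answer: 18954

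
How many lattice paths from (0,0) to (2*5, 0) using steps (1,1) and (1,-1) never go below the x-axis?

Total monotonic paths to (5,5): C(10,5) = 252.
By the reflection principle, paths that go above the diagonal number C(10,6) = 210.
Valid Dyck paths: 252 - 210.
(Equivalently, C_{5} = C(10,5)/6 = 252/6.)

Final answer: C_{5} = 42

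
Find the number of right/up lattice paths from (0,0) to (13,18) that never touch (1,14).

Total paths to (13,18): C(31,18) = 206253075.
Paths through (1,14): C(15,14) x C(16,4) = 27300.
Avoiding (1,14): 206253075 - 27300.

Final answer: 206225775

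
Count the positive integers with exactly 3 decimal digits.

The leading digit cannot be 0 (9 options); the other 2 digits can be anything (10 options each).
Total: 9 x 10^2.

Final answer: 900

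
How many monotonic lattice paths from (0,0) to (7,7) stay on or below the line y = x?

Total monotonic paths to (7,7): C(14,7) = 3432.
A path is bad iff it touches y = x + 1; reflecting its initial segment maps bad paths bijectively onto all paths to (6,8), of which there are C(14,8) = 3003.
Valid Dyck paths: 3432 - 3003.
(Check: C(14,7) - C(14,8) = C(14,7)/8, the Catalan number C_{7}.)

Final answer: C_{7} = 429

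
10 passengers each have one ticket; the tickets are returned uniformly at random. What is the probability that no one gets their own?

D(n) = (n-1)(D(n-1) + D(n-2)), D(0)=1, D(1)=0.
Building up: D(2)=1, D(3)=2, D(4)=9, D(5)=44, D(6)=265, D(7)=1854, D(8)=14833, D(9)=133496, D(10)=1334961.
Total arrangements: 10! = 3628800.
Probability = D(10)/10! = 16481/44800.

Final answer: D(10)/10! = 1334961/3628800 = 0.367879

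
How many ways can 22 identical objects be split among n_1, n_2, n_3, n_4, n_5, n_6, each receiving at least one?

Substitute n'_i = n_i - 1 (so n'_i >= 0). Then sum n'_i = 22 - 6 = 16.
Stars and bars: C(16+6-1, 6-1) = C(21,5).

Final answer: C(21,5) = 20349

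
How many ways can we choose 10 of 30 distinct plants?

C(30,10) = 30!/(10! x 20!).

Final answer: \binom{30}{10} = 30045015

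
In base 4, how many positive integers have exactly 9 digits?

In base 4, the leading digit has 3 choices (1..3); each of the remaining 8 digits has 4 choices.
Total: 3 x 4^8.

Final answer: 196608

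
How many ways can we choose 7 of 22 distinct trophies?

C(22,7) = 22!/(7! x (22-7)!).

Final answer: C(22,7) = 170544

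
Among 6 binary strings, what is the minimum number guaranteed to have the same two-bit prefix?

There are 4 possible values for two-bit prefix. With 6 binary strings and 4 categories, by pigeonhole: ceiling(6/4).

Final answer: 2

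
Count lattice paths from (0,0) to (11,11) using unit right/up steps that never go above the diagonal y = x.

Total monotonic paths to (11,11): C(22,11) = 705432.
Paths that cross above y=x (reflection bijection): C(22,12) = 646646.
Valid Dyck paths: 705432 - 646646.
(These counts are the Catalan numbers.)

Final answer: C_{11} = 58786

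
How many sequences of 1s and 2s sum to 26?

Let f(n) count the ways. The last step is size 1 or 2, so f(n) = f(n-1) + f(n-2) with f(1)=1, f(2)=2.
Iterating the recurrence: f(1)=1, f(2)=2, f(3)=3, f(4)=5, f(5)=8, f(6)=13, f(7)=21, f(8)=34, f(9)=55, f(10)=89, f(11)=144, f(12)=233, f(13)=377, f(14)=610, f(15)=987, f(16)=1597, f(17)=2584, f(18)=4181, f(19)=6765, f(20)=10946, f(21)=17711, f(22)=28657, f(23)=46368, f(24)=75025, f(25)=121393, f(26)=196418.

Final answer: 196418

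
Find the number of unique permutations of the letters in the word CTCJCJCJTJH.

Letters (C:4, H:1, J:4, T:2). Total letters: 11.
Permutations = 11!/(4! x 4! x 2!).

Final answer: 34650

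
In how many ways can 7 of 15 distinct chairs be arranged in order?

P(15,7) = 15!/(15-7)! = 15!/8!.

Final answer: P(15,7) = 32432400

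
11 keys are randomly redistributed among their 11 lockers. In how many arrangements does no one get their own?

Use the recurrence D(n) = (n-1)(D(n-1) + D(n-2)) with D(0)=1, D(1)=0.
D(2) = 1 x (0 + 1) = 1
D(3) = 2 x (1 + 0) = 2
D(4) = 3 x (2 + 1) = 9
D(5) = 4 x (9 + 2) = 44
D(6) = 5 x (44 + 9) = 265
D(7) = 6 x (265 + 44) = 1854
D(8) = 7 x (1854 + 265) = 14833
D(9) = 8 x (14833 + 1854) = 133496
D(10) = 9 x (133496 + 14833) = 1334961
D(11) = 10 x (D(10) + D(9)) = 10 x (1334961 + 133496)

Final answer: D(11) = 14684570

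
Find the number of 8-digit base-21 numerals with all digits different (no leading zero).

First digit: 20 (nonzero). Second: 20 (not first). Third: 19, etc.
Total: 20 x 20 x 19 x 18 x 17 x 16 x 15 x 14.

Final answer: 7814016000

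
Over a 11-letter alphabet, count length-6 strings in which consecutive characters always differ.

Let g(n) count such strings. g(1) = 11, and each valid string of length n-1 extends in 10 ways (any symbol but the last), so g(n) = 10 g(n-1).
Total: g(6) = 11 x 10^5.

Final answer: 11 x 10^{5} = 1100000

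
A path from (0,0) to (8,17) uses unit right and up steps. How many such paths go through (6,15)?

Paths (0,0)->(6,15): C(21,15) = 54264.
Paths (6,15)->(8,17): C(4,2) = 6.
By multiplication principle: 54264 x 6.

Final answer: 325584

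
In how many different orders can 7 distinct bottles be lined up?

The number of ways to arrange 7 distinct objects is 7!.

Final answer: 7! = 5040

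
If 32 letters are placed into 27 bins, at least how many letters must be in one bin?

By the pigeonhole principle: ceiling(32/27).

Final answer: 2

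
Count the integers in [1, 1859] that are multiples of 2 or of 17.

Multiples of 2: 929. Multiples of 17: 109. Of both (lcm=34): 54.
By inclusion-exclusion: 929 + 109 - 54.

Final answer: 984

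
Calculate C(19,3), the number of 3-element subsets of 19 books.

C(19,3) = 19!/(3! x (19-3)!).

Final answer: C(19,3) = 969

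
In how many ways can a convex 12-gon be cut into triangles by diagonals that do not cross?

This is counted by the nth Catalan number C_n. Here n = 12 - 2 = 10.
C_n = (2n)!/(n!(n+1)!), so C_{10} = 20!/(10! x 11!) = C(20,10)/11 = 184756/11.

Final answer: C_{10} = 16796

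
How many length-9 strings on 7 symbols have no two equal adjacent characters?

Let g(n) count such strings. g(1) = 7, and each valid string of length n-1 extends in 6 ways (any symbol but the last), so g(n) = 6 g(n-1).
Total: g(9) = 7 x 6^8.

Final answer: 7 x 6^{8} = 11757312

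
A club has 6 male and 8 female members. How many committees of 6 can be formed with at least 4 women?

Sum over valid woman counts:
C(8,4)C(6,2) = 1050
C(8,5)C(6,1) = 336
C(8,6)C(6,0) = 28
Total: 1050 + 336 + 28.

Final answer: 1414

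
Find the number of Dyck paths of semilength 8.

Total monotonic paths to (8,8): C(16,8) = 12870.
By the reflection principle, paths that go above the diagonal number C(16,9) = 11440.
Valid Dyck paths: 12870 - 11440.
(Check: C(16,8) - C(16,9) = C(16,8)/9, the Catalan number C_{8}.)

Final answer: C_{8} = 1430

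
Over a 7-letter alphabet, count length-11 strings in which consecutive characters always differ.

Let g(n) count such strings. g(1) = 7, and each valid string of length n-1 extends in 6 ways (any symbol but the last), so g(n) = 6 g(n-1).
Total: g(11) = 7 x 6^10.

Final answer: 7 x 6^{10} = 423263232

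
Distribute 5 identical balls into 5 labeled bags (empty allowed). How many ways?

Stars and bars: C(n+k-1, k-1) = C(9,4).

Final answer: C(9,4) = 126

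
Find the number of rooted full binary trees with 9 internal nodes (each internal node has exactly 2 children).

The structures are counted by the Catalan number C_n. Here n = 9.
Using C_0 = 1 and C_(k+1) = C_k x 2(2k+1)/(k+2), build up term by term: C_1=1, C_2=2, C_3=5, C_4=14, C_5=42, C_6=132, C_7=429, C_8=1430, C_9=4862.

Final answer: C_{9} = 4862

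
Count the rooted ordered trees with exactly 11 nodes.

This is counted by the nth Catalan number C_n. Here n = 11 - 1 = 10.
C_n = C(2n,n) - C(2n,n+1), so C_{10} = C(20,10) - C(20,11) = 184756 - 167960.

Final answer: C_{10} = 16796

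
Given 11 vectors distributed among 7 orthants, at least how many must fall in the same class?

By pigeonhole with 11 objects and 7 categories: ceiling(11/7).

Final answer: 2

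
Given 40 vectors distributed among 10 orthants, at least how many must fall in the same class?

By pigeonhole with 40 objects and 10 categories: ceiling(40/10).

Final answer: 4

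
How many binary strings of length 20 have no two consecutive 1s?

Classify by the final bit: ...0 gives a(n-1) strings, ...01 gives a(n-2) strings. Thus a(n) = a(n-1) + a(n-2) with a(1)=2, a(2)=3.
Computing successive values: a(1)=2, a(2)=3, a(3)=5, a(4)=8, a(5)=13, a(6)=21, a(7)=34, a(8)=55, a(9)=89, a(10)=144, a(11)=233, a(12)=377, a(13)=610, a(14)=987, a(15)=1597, a(16)=2584, a(17)=4181, a(18)=6765, a(19)=10946, a(20)=17711.

Final answer: 17711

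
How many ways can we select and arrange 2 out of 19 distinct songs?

P(19,2) = 19!/(19-2)! = 19!/17!.

Final answer: P(19,2) = 342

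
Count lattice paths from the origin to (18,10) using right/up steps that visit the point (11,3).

Paths (0,0)->(11,3): C(14,3) = 364.
Paths (11,3)->(18,10): C(14,7) = 3432.
By multiplication principle: 364 x 3432.

Final answer: 1249248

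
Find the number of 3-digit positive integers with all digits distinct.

First digit: 9 (not 0). Second: 9 (not first). Third: 8, etc.
Total: 9 x 9 x 8.

Final answer: 648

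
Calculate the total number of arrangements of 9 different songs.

The number of ways to arrange 9 distinct objects is 9!.

Final answer: 9! = 362880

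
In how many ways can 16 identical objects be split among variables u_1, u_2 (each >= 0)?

Stars and bars with 16 stars and 1 bars:
C(16+2-1, 2-1) = C(17,1).

Final answer: C(17,1) = 17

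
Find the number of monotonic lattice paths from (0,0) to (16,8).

Each path has 16 right steps and 8 up steps in some order (24 steps total).
Choose which 8 of the 24 steps are up: C(24,8).

Final answer: C(24,8) = 735471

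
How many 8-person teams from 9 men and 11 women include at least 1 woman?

Sum over valid woman counts:
C(11,1)C(9,7) = 396
C(11,2)C(9,6) = 4620
C(11,3)C(9,5) = 20790
C(11,4)C(9,4) = 41580
C(11,5)C(9,3) = 38808
C(11,6)C(9,2) = 16632
C(11,7)C(9,1) = 2970
C(11,8)C(9,0) = 165
Total: 396 + 4620 + 20790 + 41580 + 38808 + 16632 + 2970 + 165.

Final answer: 125961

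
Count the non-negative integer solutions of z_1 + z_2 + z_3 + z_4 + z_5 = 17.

Stars and bars with 17 stars and 4 bars:
C(17+5-1, 5-1) = C(21,4).

Final answer: C(21,4) = 5985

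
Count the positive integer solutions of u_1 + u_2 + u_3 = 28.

Substitute u'_i = u_i - 1 (so u'_i >= 0). Then sum u'_i = 28 - 3 = 25.
Stars and bars: C(25+3-1, 3-1) = C(27,2).

Final answer: C(27,2) = 351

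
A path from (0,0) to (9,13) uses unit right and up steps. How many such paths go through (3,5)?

Paths (0,0)->(3,5): C(8,5) = 56.
Paths (3,5)->(9,13): C(14,8) = 3003.
By multiplication principle: 56 x 3003.

Final answer: 168168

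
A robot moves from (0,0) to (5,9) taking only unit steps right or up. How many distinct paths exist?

Each path has 5 right steps and 9 up steps in some order (14 steps total).
Choose which 9 of the 14 steps are up: C(14,9).

Final answer: C(14,9) = 2002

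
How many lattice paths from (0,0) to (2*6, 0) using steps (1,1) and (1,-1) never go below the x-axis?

Total monotonic paths to (6,6): C(12,6) = 924.
A path is bad iff it touches y = x + 1; reflecting its initial segment maps bad paths bijectively onto all paths to (5,7), of which there are C(12,7) = 792.
Valid Dyck paths: 924 - 792.
(This is the Catalan number C_{6}.)

Final answer: C_{6} = 132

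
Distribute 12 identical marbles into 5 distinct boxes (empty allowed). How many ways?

Stars and bars: C(n+k-1, k-1) = C(16,4).

Final answer: C(16,4) = 1820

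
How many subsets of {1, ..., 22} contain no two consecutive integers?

Condition on whether n belongs to the subset: if not, any valid subset of {1, ..., n-1} works (a(n-1)); if so, n-1 is excluded and the rest is a valid subset of {1, ..., n-2} (a(n-2)). Hence a(n) = a(n-1) + a(n-2), a(1)=2, a(2)=3.
Iterating the recurrence: a(1)=2, a(2)=3, a(3)=5, a(4)=8, a(5)=13, a(6)=21, a(7)=34, a(8)=55, a(9)=89, a(10)=144, a(11)=233, a(12)=377, a(13)=610, a(14)=987, a(15)=1597, a(16)=2584, a(17)=4181, a(18)=6765, a(19)=10946, a(20)=17711, a(21)=28657, a(22)=46368.

Final answer: 46368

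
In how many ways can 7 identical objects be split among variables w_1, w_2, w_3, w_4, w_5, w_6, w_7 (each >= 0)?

Stars and bars with 7 stars and 6 bars:
C(7+7-1, 7-1) = C(13,6).

Final answer: C(13,6) = 1716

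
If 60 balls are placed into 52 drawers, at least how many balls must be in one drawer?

By the pigeonhole principle: ceiling(60/52).

Final answer: 2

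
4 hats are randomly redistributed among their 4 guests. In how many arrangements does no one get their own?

Use the recurrence D(n) = (n-1)(D(n-1) + D(n-2)) with D(0)=1, D(1)=0.
D(2) = 1 x (0 + 1) = 1
D(3) = 2 x (1 + 0) = 2
D(4) = 3 x (D(3) + D(2)) = 3 x (2 + 1)

Final answer: D(4) = 9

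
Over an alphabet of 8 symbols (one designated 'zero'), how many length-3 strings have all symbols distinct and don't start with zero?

First digit: 7 (nonzero). Second: 7 (not first). Third: 6, etc.
Total: 7 x 7 x 6.

Final answer: 294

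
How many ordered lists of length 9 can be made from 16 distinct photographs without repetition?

P(16,9) = 16!/(16-9)! = 16!/7!.

Final answer: P(16,9) = 4151347200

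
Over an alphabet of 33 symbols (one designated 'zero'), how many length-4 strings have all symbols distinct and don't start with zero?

The leading digit has 32 choices (anything but zero); the next has 32 (anything but the first), then 31, and so on, one fewer each time.
Total: 32 x 32 x 31 x 30.

Final answer: 952320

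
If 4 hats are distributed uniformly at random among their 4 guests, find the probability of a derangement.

Derangements satisfy D(n) = (n-1)(D(n-1) + D(n-2)), starting from D(0)=1, D(1)=0.
Building up: D(2)=1, D(3)=2, D(4)=9.
Total arrangements: 4! = 24.
Probability = D(4)/4! = 3/8.

Final answer: D(4)/4! = 9/24 = 0.375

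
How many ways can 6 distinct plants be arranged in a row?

The number of ways to arrange 6 distinct objects is 6!.

Final answer: 6! = 720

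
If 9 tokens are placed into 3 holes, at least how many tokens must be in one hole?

By the pigeonhole principle: ceiling(9/3).

Final answer: 3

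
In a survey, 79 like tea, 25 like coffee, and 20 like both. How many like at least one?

|A union B| = |A| + |B| - |A intersect B| = 79 + 25 - 20.

Final answer: 84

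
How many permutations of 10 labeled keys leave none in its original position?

D(n) = (n-1)(D(n-1) + D(n-2)), D(0)=1, D(1)=0.
D(2) = 1 x (0 + 1) = 1
D(3) = 2 x (1 + 0) = 2
D(4) = 3 x (2 + 1) = 9
D(5) = 4 x (9 + 2) = 44
D(6) = 5 x (44 + 9) = 265
D(7) = 6 x (265 + 44) = 1854
D(8) = 7 x (1854 + 265) = 14833
D(9) = 8 x (14833 + 1854) = 133496
D(10) = 9 x (D(9) + D(8)) = 9 x (133496 + 14833)

Final answer: D(10) = 1334961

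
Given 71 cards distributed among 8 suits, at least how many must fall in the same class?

By pigeonhole with 71 objects and 8 categories: ceiling(71/8).

Final answer: 9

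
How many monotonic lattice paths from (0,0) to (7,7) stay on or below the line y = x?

Total monotonic paths to (7,7): C(14,7) = 3432.
By the reflection principle, paths that go above the diagonal number C(14,8) = 3003.
Valid Dyck paths: 3432 - 3003.
(These counts are the Catalan numbers.)

Final answer: C_{7} = 429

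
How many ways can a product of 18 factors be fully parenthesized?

The structures are counted by the Catalan number C_n. Here n = 18 - 1 = 17.
C_n = C(2n,n)/(n+1), so C_{17} = C(34,17)/18 = 2333606220/18.

Final answer: C_{17} = 129644790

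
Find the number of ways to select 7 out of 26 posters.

C(26,7) = 26!/(7! x 19!).

Final answer: \binom{26}{7} = 657800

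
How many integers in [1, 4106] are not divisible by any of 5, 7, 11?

|div by 5|=821, |div by 7|=586, |div by 11|=373.
|div by 5&7|=117, |div by 5&11|=74, |div by 7&11|=53, |div by all|=10.
By inclusion-exclusion, divisible by at least one: 821+586+373-117-74-53+10 = 1546.
Not divisible by any: 4106 - 1546.

Final answer: 2560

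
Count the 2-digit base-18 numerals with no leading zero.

In base 18, the leading digit has 17 choices (1..17); each of the remaining 1 digits has 18 choices.
Total: 17 x 18^1.

Final answer: 306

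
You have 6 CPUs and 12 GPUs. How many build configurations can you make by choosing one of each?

By the multiplication principle: 6 x 12.

Final answer: 72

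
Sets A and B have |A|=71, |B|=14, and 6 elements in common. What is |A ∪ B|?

|A union B| = |A| + |B| - |A intersect B| = 71 + 14 - 6.

Final answer: 79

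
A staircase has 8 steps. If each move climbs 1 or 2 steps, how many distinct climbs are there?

Let f(n) be the number of climbs. Removing the last move (1 or 2 steps) gives f(n) = f(n-1) + f(n-2); base cases f(1)=1, f(2)=2.
Building up term by term: f(1)=1, f(2)=2, f(3)=3, f(4)=5, f(5)=8, f(6)=13, f(7)=21, f(8)=34.

Final answer: 34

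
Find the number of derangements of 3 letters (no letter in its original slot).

Derangements satisfy D(n) = (n-1)(D(n-1) + D(n-2)), starting from D(0)=1, D(1)=0.
D(2) = 1 x (0 + 1) = 1
D(3) = 2 x (D(2) + D(1)) = 2 x (1 + 0)

Final answer: D(3) = 2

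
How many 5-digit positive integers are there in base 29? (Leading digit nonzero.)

These are the integers in [29^4, 29^5), so the count is 29^5 - 29^4 = 28 x 29^4.

Final answer: 19803868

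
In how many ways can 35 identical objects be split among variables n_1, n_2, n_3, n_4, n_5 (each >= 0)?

Stars and bars with 35 stars and 4 bars:
C(35+5-1, 5-1) = C(39,4).

Final answer: C(39,4) = 82251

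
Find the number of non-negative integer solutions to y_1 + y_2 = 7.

Stars and bars with 7 stars and 1 bars:
C(7+2-1, 2-1) = C(8,1).

Final answer: C(8,1) = 8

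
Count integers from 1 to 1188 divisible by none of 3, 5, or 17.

|div by 3|=396, |div by 5|=237, |div by 17|=69.
|div by 3&5|=79, |div by 3&17|=23, |div by 5&17|=13, |div by all|=4.
By inclusion-exclusion, divisible by at least one: 396+237+69-79-23-13+4 = 591.
Not divisible by any: 1188 - 591.

Final answer: 597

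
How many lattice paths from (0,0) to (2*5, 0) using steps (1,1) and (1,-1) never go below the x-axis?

Total monotonic paths to (5,5): C(10,5) = 252.
A path is bad iff it touches y = x + 1; reflecting its initial segment maps bad paths bijectively onto all paths to (4,6), of which there are C(10,6) = 210.
Valid Dyck paths: 252 - 210.
(Check: C(10,5) - C(10,6) = C(10,5)/6, the Catalan number C_{5}.)

Final answer: C_{5} = 42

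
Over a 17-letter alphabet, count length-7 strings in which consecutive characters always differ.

Let g(n) count such strings. g(1) = 17, and each valid string of length n-1 extends in 16 ways (any symbol but the last), so g(n) = 16 g(n-1).
Total: g(7) = 17 x 16^6.

Final answer: 17 x 16^{6} = 285212672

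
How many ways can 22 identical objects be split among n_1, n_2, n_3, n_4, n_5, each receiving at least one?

Substitute n'_i = n_i - 1 (so n'_i >= 0). Then sum n'_i = 22 - 5 = 17.
Stars and bars: C(17+5-1, 5-1) = C(21,4).

Final answer: C(21,4) = 5985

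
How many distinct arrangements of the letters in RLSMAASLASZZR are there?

Letters (A:3, L:2, M:1, R:2, S:3, Z:2). Total letters: 13.
Permutations = 13!/(3! x 3! x 2! x 2! x 2!).

Final answer: 21621600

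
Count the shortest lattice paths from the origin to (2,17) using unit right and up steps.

Each path has 2 right steps and 17 up steps in some order (19 steps total).
Choose which 17 of the 19 steps are up: C(19,17).

Final answer: C(19,17) = 171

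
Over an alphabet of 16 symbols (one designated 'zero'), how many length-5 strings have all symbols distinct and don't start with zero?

The leading digit has 15 choices (anything but zero); the next has 15 (anything but the first), then 14, and so on, one fewer each time.
Total: 15 x 15 x 14 x 13 x 12.

Final answer: 491400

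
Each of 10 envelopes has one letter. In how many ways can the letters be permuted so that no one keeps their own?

Derangements satisfy D(n) = (n-1)(D(n-1) + D(n-2)), starting from D(0)=1, D(1)=0.
D(2) = 1 x (0 + 1) = 1
D(3) = 2 x (1 + 0) = 2
D(4) = 3 x (2 + 1) = 9
D(5) = 4 x (9 + 2) = 44
D(6) = 5 x (44 + 9) = 265
D(7) = 6 x (265 + 44) = 1854
D(8) = 7 x (1854 + 265) = 14833
D(9) = 8 x (14833 + 1854) = 133496
D(10) = 9 x (D(9) + D(8)) = 9 x (133496 + 14833)

Final answer: D(10) = 1334961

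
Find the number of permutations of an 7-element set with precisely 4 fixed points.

Choose which 4 elements are fixed: C(7,4) = 35.
Derange the remaining 3 using D(j) = (j-1)(D(j-1) + D(j-2)), D(0)=1, D(1)=0: D(2)=1, D(3)=2.
Total: 35 x 2.

Final answer: C(7,4) D(3) = 70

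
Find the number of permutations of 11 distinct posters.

The number of ways to arrange 11 distinct objects is 11!.

Final answer: 11! = 39916800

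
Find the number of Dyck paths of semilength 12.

Total monotonic paths to (12,12): C(24,12) = 2704156.
Reflecting each bad path at its first crossing gives a bijection with paths to (11,13): C(24,13) = 2496144.
Valid Dyck paths: 2704156 - 2496144.
(Check: C(24,12) - C(24,13) = C(24,12)/13, the Catalan number C_{12}.)

Final answer: C_{12} = 208012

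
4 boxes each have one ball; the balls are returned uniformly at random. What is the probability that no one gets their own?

Use the recurrence D(n) = (n-1)(D(n-1) + D(n-2)) with D(0)=1, D(1)=0.
Building up: D(2)=1, D(3)=2, D(4)=9.
Total arrangements: 4! = 24.
Probability = D(4)/4! = 3/8.

Final answer: D(4)/4! = 9/24 = 0.375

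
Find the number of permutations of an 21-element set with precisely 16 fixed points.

Choose which 16 elements are fixed: C(21,16) = 20349.
Derange the remaining 5 using D(j) = (j-1)(D(j-1) + D(j-2)), D(0)=1, D(1)=0: D(2)=1, D(3)=2, D(4)=9, D(5)=44.
Total: 20349 x 44.

Final answer: C(21,16) D(5) = 895356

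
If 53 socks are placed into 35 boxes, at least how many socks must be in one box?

By the pigeonhole principle: ceiling(53/35).

Final answer: 2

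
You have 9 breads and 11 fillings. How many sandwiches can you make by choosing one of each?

By the multiplication principle: 9 x 11.

Final answer: 99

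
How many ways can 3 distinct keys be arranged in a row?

The number of ways to arrange 3 distinct objects is 3!.

Final answer: 3! = 6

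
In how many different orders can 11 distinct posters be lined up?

The number of ways to arrange 11 distinct objects is 11!.

Final answer: 11! = 39916800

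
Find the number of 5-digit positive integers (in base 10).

First digit: 9 choices (1-9). Each of the remaining 4 digits: 10 choices.
Total: 9 x 10^4.

Final answer: 90000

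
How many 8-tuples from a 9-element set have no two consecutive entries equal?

Let g(n) count such strings. g(1) = 9, and each valid string of length n-1 extends in 8 ways (any symbol but the last), so g(n) = 8 g(n-1).
Total: g(8) = 9 x 8^7.

Final answer: 9 x 8^{7} = 18874368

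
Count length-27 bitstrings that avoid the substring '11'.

A valid string ends in 0 (append to any length-(n-1) valid string) or in 01 (append to any length-(n-2) valid string), so a(n) = a(n-1) + a(n-2) with a(1)=2, a(2)=3.
Iterating the recurrence: a(1)=2, a(2)=3, a(3)=5, a(4)=8, a(5)=13, a(6)=21, a(7)=34, a(8)=55, a(9)=89, a(10)=144, a(11)=233, a(12)=377, a(13)=610, a(14)=987, a(15)=1597, a(16)=2584, a(17)=4181, a(18)=6765, a(19)=10946, a(20)=17711, a(21)=28657, a(22)=46368, a(23)=75025, a(24)=121393, a(25)=196418, a(26)=317811, a(27)=514229.

Final answer: 514229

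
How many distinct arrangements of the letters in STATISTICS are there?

Letters (A:1, C:1, I:2, S:3, T:3). Total letters: 10.
Permutations = 10!/(3! x 3! x 2!).

Final answer: 50400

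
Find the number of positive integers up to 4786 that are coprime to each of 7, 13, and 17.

|div by 7|=683, |div by 13|=368, |div by 17|=281.
|div by 7&13|=52, |div by 7&17|=40, |div by 13&17|=21, |div by all|=3.
By inclusion-exclusion, divisible by at least one: 683+368+281-52-40-21+3 = 1222.
Not divisible by any: 4786 - 1222.

Final answer: 3564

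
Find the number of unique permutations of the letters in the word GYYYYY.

Letters (G:1, Y:5). Total letters: 6.
Permutations = 6!/(5!).

Final answer: 6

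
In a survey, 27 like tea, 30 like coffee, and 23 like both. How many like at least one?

|A union B| = |A| + |B| - |A intersect B| = 27 + 30 - 23.

Final answer: 34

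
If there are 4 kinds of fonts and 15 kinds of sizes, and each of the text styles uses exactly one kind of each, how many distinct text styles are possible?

By the multiplication principle: 4 x 15.

Final answer: 60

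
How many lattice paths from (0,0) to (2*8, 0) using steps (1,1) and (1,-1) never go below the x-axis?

Total monotonic paths to (8,8): C(16,8) = 12870.
A path is bad iff it touches y = x + 1; reflecting its initial segment maps bad paths bijectively onto all paths to (7,9), of which there are C(16,9) = 11440.
Valid Dyck paths: 12870 - 11440.
(These counts are the Catalan numbers.)

Final answer: C_{8} = 1430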